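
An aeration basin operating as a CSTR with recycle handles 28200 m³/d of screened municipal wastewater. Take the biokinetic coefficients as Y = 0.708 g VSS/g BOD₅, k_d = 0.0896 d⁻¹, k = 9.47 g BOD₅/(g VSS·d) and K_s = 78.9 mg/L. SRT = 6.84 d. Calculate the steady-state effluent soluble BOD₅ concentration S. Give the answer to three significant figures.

From the Monod/SRT balance for a CMAS, S = K_s·(1+k_d θ_c)/[θ_c·(Y k − k_d) − 1] = 78.9 × (1 + 0.0896 × 6.84) / [6.84 × (0.708 × 9.47 − 0.0896) − 1] = 127.3 / 44.25 = 2.876 mg/L.

S ≈ 2.88 mg/L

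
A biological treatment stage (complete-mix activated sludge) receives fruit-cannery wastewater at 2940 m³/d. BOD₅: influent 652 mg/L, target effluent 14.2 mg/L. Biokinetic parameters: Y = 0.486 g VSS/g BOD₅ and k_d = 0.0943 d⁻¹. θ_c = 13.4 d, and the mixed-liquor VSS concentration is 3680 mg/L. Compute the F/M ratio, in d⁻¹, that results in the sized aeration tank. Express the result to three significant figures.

F/M ≈ 0.355 d⁻¹

Rearranging the biomass balance for a CMAS with decay, V = Y·Q·ΔS·θ_c / [X·(1+k_d θ_c)] = 0.486 × 2940 × (652 − 14.2) × 13.4 / [3680 × (1 + 0.0943 × 13.4)] = 1.22×10^7 / 8330 = 1466 m³.
F/M = applied load / biomass = Q·S₀/(V·X) = 2940 × 652 / (1466 × 3680) = 0.3553 d⁻¹.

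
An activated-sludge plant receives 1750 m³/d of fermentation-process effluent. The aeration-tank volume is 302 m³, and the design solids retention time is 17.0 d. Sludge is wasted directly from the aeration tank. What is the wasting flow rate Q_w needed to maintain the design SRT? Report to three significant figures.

With mixed-liquor wasting, θ_c = V/Q_w, so Q_w = V/θ_c = 302.0/17.0 = 17.76 m³/d.

Q_w ≈ 17.8 m³/d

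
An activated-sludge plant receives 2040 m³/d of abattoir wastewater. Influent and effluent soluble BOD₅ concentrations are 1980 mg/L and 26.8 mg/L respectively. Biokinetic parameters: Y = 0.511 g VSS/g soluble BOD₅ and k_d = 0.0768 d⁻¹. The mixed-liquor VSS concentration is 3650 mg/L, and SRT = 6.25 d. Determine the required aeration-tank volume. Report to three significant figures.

V ≈ 2360 m³

Rearranging the biomass balance for a CMAS with decay, V = Y·Q·ΔS·θ_c / [X·(1+k_d θ_c)] = 0.511 × 2040 × (1980 − 26.8) × 6.25 / [3650 × (1 + 0.0768 × 6.25)] = 1.27×10^7 / 5402 = 2356 m³.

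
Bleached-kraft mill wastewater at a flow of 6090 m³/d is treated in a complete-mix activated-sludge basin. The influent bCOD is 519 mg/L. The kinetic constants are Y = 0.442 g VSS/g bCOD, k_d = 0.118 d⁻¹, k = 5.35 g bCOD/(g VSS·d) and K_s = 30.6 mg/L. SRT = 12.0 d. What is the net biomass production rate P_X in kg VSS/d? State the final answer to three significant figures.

P_X ≈ 575 kg VSS/d

From the Monod/SRT balance for a CMAS, S = K_s·(1+k_d θ_c)/[θ_c·(Y k − k_d) − 1] = 30.6 × (1 + 0.118 × 12.0) / [12.0 × (0.442 × 5.35 − 0.118) − 1] = 73.93 / 25.96 = 2.848 mg/L.
Correct the yield for decay: Y_obs = Y/(1 + k_d θ_c) = 0.442 / (1 + 0.118 × 12.0) = 0.442 / 2.416 = 0.1829.
Substrate removed = Q·(S₀ − S) = 6090 m³/d × (519 − 2.85) g/m³ = 3.14×10^6 g/d = 3143 kg/d.
So the net sludge growth is P_X = 0.1829 × 3143 = 575.1 kg VSS/d.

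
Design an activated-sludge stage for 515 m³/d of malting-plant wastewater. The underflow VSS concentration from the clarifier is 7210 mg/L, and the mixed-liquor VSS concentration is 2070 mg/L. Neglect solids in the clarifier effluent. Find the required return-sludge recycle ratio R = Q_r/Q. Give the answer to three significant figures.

R = Q_r/Q = X/(X_r − X) = 2070 / (7210 − 2070) = 0.4027.

R ≈ 0.403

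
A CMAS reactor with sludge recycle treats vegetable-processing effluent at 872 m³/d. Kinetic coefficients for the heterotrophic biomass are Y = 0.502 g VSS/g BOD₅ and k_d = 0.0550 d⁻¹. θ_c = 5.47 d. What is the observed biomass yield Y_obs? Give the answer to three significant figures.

Y_obs ≈ 0.386 g VSS/g BOD₅

Observed yield with endogenous decay: Y_obs = Y / (1 + k_d·θ_c) = 0.502 / (1 + 0.0550 × 5.47) = 0.502 / 1.301 = 0.3859 g VSS/g BOD₅.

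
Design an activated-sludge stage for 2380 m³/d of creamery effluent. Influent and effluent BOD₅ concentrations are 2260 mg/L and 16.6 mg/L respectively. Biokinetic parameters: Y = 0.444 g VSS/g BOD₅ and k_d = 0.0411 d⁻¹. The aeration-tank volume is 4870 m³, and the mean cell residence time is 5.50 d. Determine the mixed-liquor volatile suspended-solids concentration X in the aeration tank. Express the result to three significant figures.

X = Y·Q·ΔS·θ_c / [V·(1 + k_d θ_c)] = 0.444 × 2380 × (2260 − 16.6) × 5.50 / [4870 × (1 + 0.0411 × 5.50)] = 2184 mg/L.

X ≈ 2180 mg/L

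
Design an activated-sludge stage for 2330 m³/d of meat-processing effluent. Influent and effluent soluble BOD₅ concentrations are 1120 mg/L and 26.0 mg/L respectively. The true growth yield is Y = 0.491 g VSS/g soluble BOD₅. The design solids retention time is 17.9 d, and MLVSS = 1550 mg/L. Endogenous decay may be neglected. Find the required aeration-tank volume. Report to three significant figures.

V ≈ 14500 m³

V·X = Y·Q·ΔS·θ_c gives V = 0.491 × 2330 × (1120 − 26.0) × 17.9 / 1550 = 14454 m³.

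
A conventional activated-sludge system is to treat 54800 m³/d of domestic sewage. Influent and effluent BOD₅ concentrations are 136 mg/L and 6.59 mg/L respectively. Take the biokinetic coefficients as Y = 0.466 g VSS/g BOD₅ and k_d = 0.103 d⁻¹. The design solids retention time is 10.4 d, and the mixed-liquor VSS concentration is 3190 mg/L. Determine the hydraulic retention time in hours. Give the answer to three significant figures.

Rearranging the biomass balance for a CMAS with decay, V = Y·Q·ΔS·θ_c / [X·(1+k_d θ_c)] = 0.466 × 54800 × (136 − 6.59) × 10.4 / [3190 × (1 + 0.103 × 10.4)] = 3.44×10^7 / 6607 = 5202 m³.
Hydraulic retention time τ = V/Q = 5202 / 54800 = 0.09492 d = 2.278 h.

τ ≈ 2.28 h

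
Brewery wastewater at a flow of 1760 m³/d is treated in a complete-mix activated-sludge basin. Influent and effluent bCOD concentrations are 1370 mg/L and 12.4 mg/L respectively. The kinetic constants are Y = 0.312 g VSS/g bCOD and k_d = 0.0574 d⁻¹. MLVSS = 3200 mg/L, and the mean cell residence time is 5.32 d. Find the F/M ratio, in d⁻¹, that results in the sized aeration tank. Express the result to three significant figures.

Rearranging the biomass balance for a CMAS with decay, V = Y·Q·ΔS·θ_c / [X·(1+k_d θ_c)] = 0.312 × 1760 × (1370 − 12.4) × 5.32 / [3200 × (1 + 0.0574 × 5.32)] = 3.97×10^6 / 4177 = 949.4 m³.
F/M = applied load / biomass = Q·S₀/(V·X) = 1760 × 1370 / (949.4 × 3200) = 0.7936 d⁻¹.

F/M ≈ 0.794 d⁻¹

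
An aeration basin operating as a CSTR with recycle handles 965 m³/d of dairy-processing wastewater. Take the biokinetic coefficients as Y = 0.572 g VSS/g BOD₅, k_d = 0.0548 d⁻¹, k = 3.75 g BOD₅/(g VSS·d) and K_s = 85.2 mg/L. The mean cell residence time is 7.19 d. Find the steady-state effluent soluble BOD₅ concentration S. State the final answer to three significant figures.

S ≈ 8.47 mg/L

Effluent substrate depends only on kinetics and SRT: S = K_s(1 + k_d θ_c) / [θ_c(Yk − k_d) − 1] = 85.2 × (1 + 0.0548 × 7.19) / [7.19 × (0.572 × 3.75 − 0.0548) − 1] = 118.8 / 14.03 = 8.466 mg/L.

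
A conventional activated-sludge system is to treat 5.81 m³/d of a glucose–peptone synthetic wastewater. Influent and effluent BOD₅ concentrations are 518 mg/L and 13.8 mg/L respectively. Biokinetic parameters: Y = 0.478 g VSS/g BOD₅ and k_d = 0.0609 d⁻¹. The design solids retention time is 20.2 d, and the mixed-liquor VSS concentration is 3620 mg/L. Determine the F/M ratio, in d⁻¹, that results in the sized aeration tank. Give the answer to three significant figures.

F/M ≈ 0.237 d⁻¹

Rearranging the biomass balance for a CMAS with decay, V = Y·Q·ΔS·θ_c / [X·(1+k_d θ_c)] = 0.478 × 5.81 × (518 − 13.8) × 20.2 / [3620 × (1 + 0.0609 × 20.2)] = 2.83×10^4 / 8073 = 3.504 m³.
F/M = Q·S₀ / (V·X) = 5.81 × 518 / (3.504 × 3620) = 0.2373 g BOD₅·(g VSS·d)⁻¹.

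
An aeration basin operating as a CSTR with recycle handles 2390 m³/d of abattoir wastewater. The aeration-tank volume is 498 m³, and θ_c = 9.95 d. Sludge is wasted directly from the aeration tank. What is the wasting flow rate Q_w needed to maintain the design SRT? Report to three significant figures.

For wasting at MLVSS concentration, Q_w = V/θ_c = 498.0/9.95 = 50.05 m³/d.

Q_w ≈ 50.1 m³/d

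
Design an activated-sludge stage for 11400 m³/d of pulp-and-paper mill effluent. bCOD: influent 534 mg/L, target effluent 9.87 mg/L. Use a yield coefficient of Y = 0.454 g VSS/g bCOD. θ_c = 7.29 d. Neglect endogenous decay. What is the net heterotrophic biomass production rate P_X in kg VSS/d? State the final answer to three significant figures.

No decay correction is needed, so Y_obs = Y = 0.454.
Substrate removed = Q·(S₀ − S) = 11400 m³/d × (534 − 9.87) g/m³ = 5.98×10^6 g/d = 5975 kg/d.
Biomass produced: P_X = Y_obs·Q·ΔS = 0.4540 × 5975 ≈ 2713 kg VSS/d.

P_X ≈ 2710 kg VSS/d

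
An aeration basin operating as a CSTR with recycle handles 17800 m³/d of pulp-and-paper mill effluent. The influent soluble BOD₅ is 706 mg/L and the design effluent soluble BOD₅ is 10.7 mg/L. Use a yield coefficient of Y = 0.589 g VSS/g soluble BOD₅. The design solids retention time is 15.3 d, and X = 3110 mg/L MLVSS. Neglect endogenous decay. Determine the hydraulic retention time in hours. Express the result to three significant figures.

τ ≈ 48.4 h

Biomass mass balance (decay neglected): V·X = Y·Q·(S₀ − S)·θ_c, so V = 0.589 × 17800 × (706 − 10.7) × 15.3 / 3110 = 35862 m³.
HRT = V/Q = 35862 m³ / 17800 m³·d⁻¹ = 2.015 d × 24 = 48.35 h.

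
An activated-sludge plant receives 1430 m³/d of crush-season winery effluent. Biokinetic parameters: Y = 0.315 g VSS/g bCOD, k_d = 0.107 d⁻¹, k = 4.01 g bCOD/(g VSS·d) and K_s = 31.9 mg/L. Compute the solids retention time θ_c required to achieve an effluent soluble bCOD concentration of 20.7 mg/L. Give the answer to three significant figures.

At the target effluent, Y k S/(K_s+S) = 0.315×4.01×20.7/52.60 = 0.4971 d⁻¹.
θ_c = 1/(μ − k_d) = 1/(0.4971 − 0.107) = 1/0.3901 = 2.563 d.

θ_c ≈ 2.56 d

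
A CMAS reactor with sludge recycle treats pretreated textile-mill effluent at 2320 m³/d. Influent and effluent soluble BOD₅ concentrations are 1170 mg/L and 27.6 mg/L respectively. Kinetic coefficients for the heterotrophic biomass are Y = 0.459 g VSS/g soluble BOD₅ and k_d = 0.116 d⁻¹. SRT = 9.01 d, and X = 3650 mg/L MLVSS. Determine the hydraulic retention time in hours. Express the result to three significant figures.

τ ≈ 15.2 h

Rearranging the biomass balance for a CMAS with decay, V = Y·Q·ΔS·θ_c / [X·(1+k_d θ_c)] = 0.459 × 2320 × (1170 − 27.6) × 9.01 / [3650 × (1 + 0.116 × 9.01)] = 1.1×10^7 / 7465 = 1468 m³.
HRT = V/Q = 1468 m³ / 2320 m³·d⁻¹ = 0.6329 d × 24 = 15.19 h.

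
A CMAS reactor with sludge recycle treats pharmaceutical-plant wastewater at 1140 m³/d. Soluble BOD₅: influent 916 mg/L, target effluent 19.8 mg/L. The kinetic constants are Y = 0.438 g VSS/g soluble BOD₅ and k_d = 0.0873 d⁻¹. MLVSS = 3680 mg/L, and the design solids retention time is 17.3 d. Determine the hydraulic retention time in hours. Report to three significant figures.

Rearranging the biomass balance for a CMAS with decay, V = Y·Q·ΔS·θ_c / [X·(1+k_d θ_c)] = 0.438 × 1140 × (916 − 19.8) × 17.3 / [3680 × (1 + 0.0873 × 17.3)] = 7.74×10^6 / 9238 = 838.0 m³.
HRT = V/Q = 838.0 m³ / 1140 m³·d⁻¹ = 0.7351 d × 24 = 17.64 h.

τ ≈ 17.6 h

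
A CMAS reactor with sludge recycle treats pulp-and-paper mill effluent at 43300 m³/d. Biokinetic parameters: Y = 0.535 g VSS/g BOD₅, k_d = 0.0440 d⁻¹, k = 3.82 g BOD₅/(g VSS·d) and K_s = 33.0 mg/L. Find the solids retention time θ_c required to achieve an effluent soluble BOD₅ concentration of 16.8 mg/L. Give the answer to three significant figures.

θ_c ≈ 1.55 d

Specific growth rate at S = 16.8 mg/L: μ = YkS/(K_s+S) = 0.535·3.82·16.8/(33.0+16.8) = 0.6894 d⁻¹.
Then 1/θ_c = μ − k_d = 0.6894 − 0.0440 = 0.6454 d⁻¹, giving θ_c = 1.549 d.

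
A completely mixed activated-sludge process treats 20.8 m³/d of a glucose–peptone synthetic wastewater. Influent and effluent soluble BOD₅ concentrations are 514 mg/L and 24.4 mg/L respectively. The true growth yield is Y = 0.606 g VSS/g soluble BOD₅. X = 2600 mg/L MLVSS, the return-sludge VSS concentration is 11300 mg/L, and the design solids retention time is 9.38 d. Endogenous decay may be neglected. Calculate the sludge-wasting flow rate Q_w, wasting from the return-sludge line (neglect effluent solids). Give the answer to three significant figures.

Biomass mass balance (decay neglected): V·X = Y·Q·(S₀ − S)·θ_c, so V = 0.606 × 20.8 × (514 − 24.4) × 9.38 / 2600 = 22.26 m³.
Wasting from the return line (neglecting effluent solids): Q_w = V·X / (θ_c·X_r) = 22.26 × 2600 / (9.38 × 11300) = 0.5461 m³/d.

Q_w ≈ 0.546 m³/d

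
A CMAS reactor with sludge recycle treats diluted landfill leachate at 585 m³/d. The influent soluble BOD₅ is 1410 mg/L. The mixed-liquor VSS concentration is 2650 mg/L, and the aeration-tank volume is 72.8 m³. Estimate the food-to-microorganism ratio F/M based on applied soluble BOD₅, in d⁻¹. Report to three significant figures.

Food-to-microorganism ratio F/M = Q S₀ / (V X) = 585 × 1410 / (72.80 × 2650) = 4.276 d⁻¹.

F/M ≈ 4.28 d⁻¹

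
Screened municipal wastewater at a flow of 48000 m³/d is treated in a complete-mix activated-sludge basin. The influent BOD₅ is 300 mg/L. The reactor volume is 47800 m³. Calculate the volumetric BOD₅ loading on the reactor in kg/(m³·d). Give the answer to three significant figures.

L_v ≈ 0.301 kg BOD₅/(m³·d)

Volumetric loading L_v = Q·S₀ / V = 48000 × 300 g/m³ / 47800 m³ = 301.3 g/(m³·d) = 0.3013 kg BOD₅/(m³·d).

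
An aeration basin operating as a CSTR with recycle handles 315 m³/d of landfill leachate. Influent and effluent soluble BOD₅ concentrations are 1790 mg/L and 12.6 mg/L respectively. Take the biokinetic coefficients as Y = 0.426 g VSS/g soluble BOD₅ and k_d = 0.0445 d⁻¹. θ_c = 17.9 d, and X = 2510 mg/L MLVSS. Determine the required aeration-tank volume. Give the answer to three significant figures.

Rearranging the biomass balance for a CMAS with decay, V = Y·Q·ΔS·θ_c / [X·(1+k_d θ_c)] = 0.426 × 315 × (1790 − 12.6) × 17.9 / [2510 × (1 + 0.0445 × 17.9)] = 4.27×10^6 / 4509 = 946.8 m³.

V ≈ 947 m³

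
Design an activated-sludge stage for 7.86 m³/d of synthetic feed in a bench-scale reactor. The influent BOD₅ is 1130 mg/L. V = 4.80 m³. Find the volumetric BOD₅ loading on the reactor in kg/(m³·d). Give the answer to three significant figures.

L_v ≈ 1.85 kg BOD₅/(m³·d)

Applied BOD₅ load per unit volume = Q·S₀/V = (7.86 × 1130/1000)/4.800 = 1.850 kg BOD₅·m⁻³·d⁻¹.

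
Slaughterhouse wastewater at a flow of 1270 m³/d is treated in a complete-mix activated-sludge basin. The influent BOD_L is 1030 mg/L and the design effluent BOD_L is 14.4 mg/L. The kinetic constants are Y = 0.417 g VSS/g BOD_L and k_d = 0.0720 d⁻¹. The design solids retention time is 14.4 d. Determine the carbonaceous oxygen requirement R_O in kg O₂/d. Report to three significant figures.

R_O ≈ 915 kg O₂/d

Y_obs = Y / (1 + k_d θ_c) = 0.417 / (1 + 0.0720 × 14.4) = 0.417 / 2.037 = 0.2047.
Mass of BOD_L removed per day: Q(S₀ − S) = 1270 × 1016 g/m³ = 1290 kg/d.
Net sludge production P_X = 0.2047 × 1290 = 264.1 kg VSS/d.
Carbonaceous O₂ demand = substrate oxidised − cell-mass equivalent = 1290 − 1.42 × 264.1 = 914.8 kg O₂/d.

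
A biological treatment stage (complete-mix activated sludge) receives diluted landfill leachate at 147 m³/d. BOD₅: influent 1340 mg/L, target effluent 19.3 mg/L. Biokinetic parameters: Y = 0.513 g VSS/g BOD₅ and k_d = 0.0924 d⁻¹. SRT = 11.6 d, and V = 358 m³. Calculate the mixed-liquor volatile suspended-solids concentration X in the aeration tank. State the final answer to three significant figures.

From V·X·(1 + k_d·θ_c) = Y·Q·(S₀ − S)·θ_c: X = 0.513 × 147 × (1340 − 19.3) × 11.6 / [358 × (1 + 0.0924 × 11.6)] = 1558 mg/L.

X ≈ 1560 mg/L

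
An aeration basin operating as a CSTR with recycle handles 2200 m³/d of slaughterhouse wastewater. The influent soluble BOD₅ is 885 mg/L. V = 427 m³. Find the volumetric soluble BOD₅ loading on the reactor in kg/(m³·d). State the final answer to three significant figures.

L_v = Q S₀ / V = 2200 × 885 × 10⁻³ / 427.0 = 4.560 kg/(m³·d).

L_v ≈ 4.56 kg soluble BOD₅/(m³·d)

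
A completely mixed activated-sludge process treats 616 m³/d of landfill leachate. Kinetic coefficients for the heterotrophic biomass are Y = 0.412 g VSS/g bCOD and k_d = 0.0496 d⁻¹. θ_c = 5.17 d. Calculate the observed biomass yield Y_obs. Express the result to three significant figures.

Correct the yield for decay: Y_obs = Y/(1 + k_d θ_c) = 0.412 / (1 + 0.0496 × 5.17) = 0.412 / 1.256 = 0.3279.

Y_obs ≈ 0.328 g VSS/g bCOD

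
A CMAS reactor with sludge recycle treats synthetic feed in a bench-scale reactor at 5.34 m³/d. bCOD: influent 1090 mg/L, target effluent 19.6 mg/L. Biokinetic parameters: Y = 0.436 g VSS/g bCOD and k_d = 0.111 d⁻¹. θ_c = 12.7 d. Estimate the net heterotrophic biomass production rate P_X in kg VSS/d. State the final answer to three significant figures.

P_X ≈ 1.03 kg VSS/d

Y_obs = Y / (1 + k_d θ_c) = 0.436 / (1 + 0.111 × 12.7) = 0.436 / 2.410 = 0.1809.
Substrate removed = Q·(S₀ − S) = 5.34 m³/d × (1090 − 19.6) g/m³ = 5.72×10^3 g/d = 5.716 kg/d.
Net biomass production P_X = Y_obs × Q·(S₀ − S) = 0.1809 × 5.716 = 1.034 kg VSS/d.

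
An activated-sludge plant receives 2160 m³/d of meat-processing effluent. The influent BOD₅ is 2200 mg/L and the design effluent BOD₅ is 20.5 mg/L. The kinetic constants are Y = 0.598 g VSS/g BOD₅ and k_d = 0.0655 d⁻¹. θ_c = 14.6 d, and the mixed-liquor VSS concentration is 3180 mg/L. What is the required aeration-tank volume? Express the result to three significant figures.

Rearranging the biomass balance for a CMAS with decay, V = Y·Q·ΔS·θ_c / [X·(1+k_d θ_c)] = 0.598 × 2160 × (2200 − 20.5) × 14.6 / [3180 × (1 + 0.0655 × 14.6)] = 4.11×10^7 / 6221 = 6607 m³.

V ≈ 6610 m³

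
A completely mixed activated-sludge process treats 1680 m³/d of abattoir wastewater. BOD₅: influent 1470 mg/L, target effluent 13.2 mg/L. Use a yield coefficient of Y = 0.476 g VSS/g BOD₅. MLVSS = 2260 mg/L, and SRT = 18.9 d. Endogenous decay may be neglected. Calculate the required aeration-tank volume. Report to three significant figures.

V ≈ 9740 m³

V·X = Y·Q·ΔS·θ_c gives V = 0.476 × 1680 × (1470 − 13.2) × 18.9 / 2260 = 9742 m³.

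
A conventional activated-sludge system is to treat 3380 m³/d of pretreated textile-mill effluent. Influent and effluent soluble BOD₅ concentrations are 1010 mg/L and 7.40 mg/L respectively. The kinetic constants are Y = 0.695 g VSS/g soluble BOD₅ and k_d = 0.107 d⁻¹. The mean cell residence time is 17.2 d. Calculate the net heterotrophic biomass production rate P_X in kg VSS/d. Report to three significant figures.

P_X ≈ 829 kg VSS/d

Correct the yield for decay: Y_obs = Y/(1 + k_d θ_c) = 0.695 / (1 + 0.107 × 17.2) = 0.695 / 2.840 = 0.2447.
Mass of soluble BOD₅ removed per day: Q(S₀ − S) = 3380 × 1003 g/m³ = 3389 kg/d.
Biomass produced: P_X = Y_obs·Q·ΔS = 0.2447 × 3389 ≈ 829.2 kg VSS/d.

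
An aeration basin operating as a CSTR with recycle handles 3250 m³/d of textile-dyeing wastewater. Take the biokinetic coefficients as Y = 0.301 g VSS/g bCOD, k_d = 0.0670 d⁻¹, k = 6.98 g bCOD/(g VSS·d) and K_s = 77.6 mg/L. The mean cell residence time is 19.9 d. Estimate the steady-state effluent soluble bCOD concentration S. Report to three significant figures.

Effluent substrate depends only on kinetics and SRT: S = K_s(1 + k_d θ_c) / [θ_c(Yk − k_d) − 1] = 77.6 × (1 + 0.0670 × 19.9) / [19.9 × (0.301 × 6.98 − 0.0670) − 1] = 181.1 / 39.48 = 4.587 mg/L.

S ≈ 4.59 mg/L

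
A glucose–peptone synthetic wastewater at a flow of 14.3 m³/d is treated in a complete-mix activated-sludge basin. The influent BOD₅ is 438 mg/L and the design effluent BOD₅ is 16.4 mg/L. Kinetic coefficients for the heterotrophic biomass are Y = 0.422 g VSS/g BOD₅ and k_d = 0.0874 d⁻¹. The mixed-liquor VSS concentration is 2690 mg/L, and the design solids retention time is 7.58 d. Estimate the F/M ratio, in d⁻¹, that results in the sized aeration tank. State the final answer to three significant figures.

F/M ≈ 0.540 d⁻¹

Rearranging the biomass balance for a CMAS with decay, V = Y·Q·ΔS·θ_c / [X·(1+k_d θ_c)] = 0.422 × 14.3 × (438 − 16.4) × 7.58 / [2690 × (1 + 0.0874 × 7.58)] = 1.93×10^4 / 4472 = 4.312 m³.
F/M = Q·S₀ / (V·X) = 14.3 × 438 / (4.312 × 2690) = 0.5399 g BOD₅·(g VSS·d)⁻¹.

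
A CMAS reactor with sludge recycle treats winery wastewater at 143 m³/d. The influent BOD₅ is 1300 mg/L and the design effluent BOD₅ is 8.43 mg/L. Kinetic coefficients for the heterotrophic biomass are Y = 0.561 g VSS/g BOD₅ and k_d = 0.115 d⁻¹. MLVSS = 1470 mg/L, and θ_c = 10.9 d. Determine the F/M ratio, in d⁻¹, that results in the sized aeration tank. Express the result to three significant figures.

Rearranging the biomass balance for a CMAS with decay, V = Y·Q·ΔS·θ_c / [X·(1+k_d θ_c)] = 0.561 × 143 × (1300 − 8.43) × 10.9 / [1470 × (1 + 0.115 × 10.9)] = 1.13×10^6 / 3313 = 340.9 m³.
F/M = Q·S₀ / (V·X) = 143 × 1300 / (340.9 × 1470) = 0.3709 g BOD₅·(g VSS·d)⁻¹.

F/M ≈ 0.371 d⁻¹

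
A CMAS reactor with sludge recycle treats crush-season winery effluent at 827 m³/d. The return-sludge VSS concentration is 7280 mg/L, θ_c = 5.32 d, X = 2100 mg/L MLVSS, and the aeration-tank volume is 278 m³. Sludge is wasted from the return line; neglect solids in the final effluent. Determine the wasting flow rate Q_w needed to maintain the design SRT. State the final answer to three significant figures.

Q_w = (V·X)/(θ_c X_r) = 278.0 × 2100 / (5.32 × 7280) = 15.07 m³/d.

Q_w ≈ 15.1 m³/d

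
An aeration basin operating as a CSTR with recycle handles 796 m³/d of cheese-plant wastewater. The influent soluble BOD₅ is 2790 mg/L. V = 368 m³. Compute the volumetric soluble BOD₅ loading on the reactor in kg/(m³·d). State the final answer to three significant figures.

L_v ≈ 6.03 kg soluble BOD₅/(m³·d)

L_v = Q S₀ / V = 796 × 2790 × 10⁻³ / 368.0 = 6.035 kg/(m³·d).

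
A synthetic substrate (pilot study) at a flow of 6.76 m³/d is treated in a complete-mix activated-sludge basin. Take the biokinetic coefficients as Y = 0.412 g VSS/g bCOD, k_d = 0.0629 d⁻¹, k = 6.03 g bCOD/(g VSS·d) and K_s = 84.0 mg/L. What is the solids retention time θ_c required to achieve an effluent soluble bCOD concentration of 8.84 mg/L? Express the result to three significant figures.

From 1/θ_c = Y·k·S/(K_s + S) − k_d: Y·k·S/(K_s+S) = 0.412 × 6.03 × 8.84 / (84.0 + 8.84) = 0.2366 d⁻¹.
Then 1/θ_c = μ − k_d = 0.2366 − 0.0629 = 0.1737 d⁻¹, giving θ_c = 5.759 d.

θ_c ≈ 5.76 d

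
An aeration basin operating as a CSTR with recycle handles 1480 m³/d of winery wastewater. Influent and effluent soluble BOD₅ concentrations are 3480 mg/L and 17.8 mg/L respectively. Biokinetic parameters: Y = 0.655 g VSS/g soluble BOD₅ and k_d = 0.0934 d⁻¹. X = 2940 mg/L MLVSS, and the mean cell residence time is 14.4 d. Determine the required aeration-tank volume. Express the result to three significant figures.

V ≈ 7010 m³

Rearranging the biomass balance for a CMAS with decay, V = Y·Q·ΔS·θ_c / [X·(1+k_d θ_c)] = 0.655 × 1480 × (3480 − 17.8) × 14.4 / [2940 × (1 + 0.0934 × 14.4)] = 4.83×10^7 / 6894 = 7010 m³.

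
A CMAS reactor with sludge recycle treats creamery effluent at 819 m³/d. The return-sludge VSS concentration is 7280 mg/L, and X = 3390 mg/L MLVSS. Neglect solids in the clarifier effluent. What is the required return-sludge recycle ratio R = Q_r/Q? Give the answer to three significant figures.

Solids balance on the clarifier gives (1+R)X = R·X_r, so R = X/(X_r − X) = 3390 / (7280 − 3390) = 0.8715.

R ≈ 0.871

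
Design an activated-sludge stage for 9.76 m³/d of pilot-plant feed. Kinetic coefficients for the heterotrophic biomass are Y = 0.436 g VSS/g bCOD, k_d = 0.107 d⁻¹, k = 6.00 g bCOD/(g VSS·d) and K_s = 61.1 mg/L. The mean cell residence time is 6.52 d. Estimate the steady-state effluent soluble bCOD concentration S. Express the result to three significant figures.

For a completely mixed reactor with recycle the Lawrence–McCarty relation gives S = K_s·(1 + k_d·θ_c) / [θ_c·(Y·k − k_d) − 1] = 61.1 × (1 + 0.107 × 6.52) / [6.52 × (0.436 × 6.00 − 0.107) − 1] = 103.7 / 15.36 = 6.754 mg/L.

S ≈ 6.75 mg/L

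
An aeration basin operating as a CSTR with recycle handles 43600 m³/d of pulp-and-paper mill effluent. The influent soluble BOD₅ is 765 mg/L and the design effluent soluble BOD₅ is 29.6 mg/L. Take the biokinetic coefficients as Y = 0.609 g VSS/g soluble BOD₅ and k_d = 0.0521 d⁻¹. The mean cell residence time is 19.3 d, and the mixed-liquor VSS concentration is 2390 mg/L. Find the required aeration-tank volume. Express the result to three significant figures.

From the SRT design equation V = Y Q (S₀−S) θ_c / [X (1 + k_d θ_c)] = 0.609 × 43600 × (765 − 29.6) × 19.3 / [2390 × (1 + 0.0521 × 19.3)] = 3.77×10^8 / 4793 = 78624 m³.

V ≈ 78600 m³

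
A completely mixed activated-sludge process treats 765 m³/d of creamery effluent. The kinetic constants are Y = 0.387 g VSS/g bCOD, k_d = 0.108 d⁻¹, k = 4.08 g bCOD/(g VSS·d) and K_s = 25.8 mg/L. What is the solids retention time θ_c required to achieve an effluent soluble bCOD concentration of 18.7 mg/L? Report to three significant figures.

θ_c ≈ 1.80 d

At the target effluent, Y k S/(K_s+S) = 0.387×4.08×18.7/44.50 = 0.6635 d⁻¹.
Then 1/θ_c = μ − k_d = 0.6635 − 0.108 = 0.5555 d⁻¹, giving θ_c = 1.800 d.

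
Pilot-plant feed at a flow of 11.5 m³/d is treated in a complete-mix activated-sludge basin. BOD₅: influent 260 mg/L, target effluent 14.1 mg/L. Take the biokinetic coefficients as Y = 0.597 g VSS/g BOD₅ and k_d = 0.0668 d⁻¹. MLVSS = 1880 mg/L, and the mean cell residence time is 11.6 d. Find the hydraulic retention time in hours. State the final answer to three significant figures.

From the SRT design equation V = Y Q (S₀−S) θ_c / [X (1 + k_d θ_c)] = 0.597 × 11.5 × (260 − 14.1) × 11.6 / [1880 × (1 + 0.0668 × 11.6)] = 1.96×10^4 / 3337 = 5.869 m³.
HRT = V/Q = 5.869 m³ / 11.5 m³·d⁻¹ = 0.5103 d × 24 = 12.25 h.

τ ≈ 12.2 h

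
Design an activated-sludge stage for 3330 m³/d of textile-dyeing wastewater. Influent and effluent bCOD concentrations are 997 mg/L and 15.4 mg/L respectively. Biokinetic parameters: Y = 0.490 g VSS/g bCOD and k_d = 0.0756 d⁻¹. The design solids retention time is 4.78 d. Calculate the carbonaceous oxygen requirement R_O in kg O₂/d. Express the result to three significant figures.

R_O ≈ 1600 kg O₂/d

Observed yield with endogenous decay: Y_obs = Y / (1 + k_d·θ_c) = 0.490 / (1 + 0.0756 × 4.78) = 0.490 / 1.361 = 0.3599 g VSS/g bCOD.
Substrate removed = Q·(S₀ − S) = 3330 m³/d × (997 − 15.4) g/m³ = 3.27×10^6 g/d = 3269 kg/d.
P_X = Y_obs·Q·(S₀ − S) = 0.3599 × 3269 = 1177 kg VSS/d.
Carbonaceous O₂ demand = substrate oxidised − cell-mass equivalent = 3269 − 1.42 × 1177 = 1598 kg O₂/d.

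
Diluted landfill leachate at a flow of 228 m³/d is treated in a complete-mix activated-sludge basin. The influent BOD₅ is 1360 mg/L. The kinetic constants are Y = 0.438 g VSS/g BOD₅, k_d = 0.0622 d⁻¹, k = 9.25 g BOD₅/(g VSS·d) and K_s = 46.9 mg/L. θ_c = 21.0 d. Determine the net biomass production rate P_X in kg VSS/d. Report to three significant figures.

P_X ≈ 58.8 kg VSS/d

For a completely mixed reactor with recycle the Lawrence–McCarty relation gives S = K_s·(1 + k_d·θ_c) / [θ_c·(Y·k − k_d) − 1] = 46.9 × (1 + 0.0622 × 21.0) / [21.0 × (0.438 × 9.25 − 0.0622) − 1] = 108.2 / 82.78 = 1.307 mg/L.
Y_obs = Y / (1 + k_d θ_c) = 0.438 / (1 + 0.0622 × 21.0) = 0.438 / 2.306 = 0.1899.
Substrate removed = Q·(S₀ − S) = 228 m³/d × (1360 − 1.31) g/m³ = 3.1×10^5 g/d = 309.8 kg/d.
So the net sludge growth is P_X = 0.1899 × 309.8 = 58.83 kg VSS/d.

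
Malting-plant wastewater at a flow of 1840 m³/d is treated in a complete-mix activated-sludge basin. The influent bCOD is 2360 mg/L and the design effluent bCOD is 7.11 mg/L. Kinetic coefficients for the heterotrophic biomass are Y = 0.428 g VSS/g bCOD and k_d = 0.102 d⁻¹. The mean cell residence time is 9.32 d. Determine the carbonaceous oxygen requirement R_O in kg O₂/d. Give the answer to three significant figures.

R_O ≈ 2980 kg O₂/d

Correct the yield for decay: Y_obs = Y/(1 + k_d θ_c) = 0.428 / (1 + 0.102 × 9.32) = 0.428 / 1.951 = 0.2194.
ΔS = 2360 − 7.11 = 2353 mg/L, so the substrate removal rate is 1840 × 2353/1000 = 4329 kg bCOD/d.
Net sludge production P_X = 0.2194 × 4329 = 949.9 kg VSS/d.
R_O = Q·(S₀ − S) − 1.42·P_X = 4329 − 1.42 × 949.9 = 2980 kg O₂/d.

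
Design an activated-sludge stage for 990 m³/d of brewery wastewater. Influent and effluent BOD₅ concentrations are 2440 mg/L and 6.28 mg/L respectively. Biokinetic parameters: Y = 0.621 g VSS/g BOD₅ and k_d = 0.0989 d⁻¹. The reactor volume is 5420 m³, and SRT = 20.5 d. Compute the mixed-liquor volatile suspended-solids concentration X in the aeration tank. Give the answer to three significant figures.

X = Y·Q·ΔS·θ_c / [V·(1 + k_d θ_c)] = 0.621 × 990 × (2440 − 6.28) × 20.5 / [5420 × (1 + 0.0989 × 20.5)] = 1869 mg/L.

X ≈ 1870 mg/L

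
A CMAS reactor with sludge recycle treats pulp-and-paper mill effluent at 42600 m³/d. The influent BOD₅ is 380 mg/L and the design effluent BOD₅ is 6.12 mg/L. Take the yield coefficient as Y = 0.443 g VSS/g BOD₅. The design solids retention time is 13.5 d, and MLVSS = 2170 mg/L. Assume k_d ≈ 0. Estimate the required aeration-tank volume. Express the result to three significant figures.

With k_d = 0 the design equation reduces to V = Y Q (S₀−S) θ_c / X = 0.443 × 42600 × (380 − 6.12) × 13.5 / 2170 = 43895 m³.

V ≈ 43900 m³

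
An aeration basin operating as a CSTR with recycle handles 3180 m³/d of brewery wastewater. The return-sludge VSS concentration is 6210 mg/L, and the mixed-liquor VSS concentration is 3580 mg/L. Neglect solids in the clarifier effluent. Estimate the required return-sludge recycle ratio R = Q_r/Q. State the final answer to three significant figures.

Solids balance on the clarifier gives (1+R)X = R·X_r, so R = X/(X_r − X) = 3580 / (6210 − 3580) = 1.361.

R ≈ 1.36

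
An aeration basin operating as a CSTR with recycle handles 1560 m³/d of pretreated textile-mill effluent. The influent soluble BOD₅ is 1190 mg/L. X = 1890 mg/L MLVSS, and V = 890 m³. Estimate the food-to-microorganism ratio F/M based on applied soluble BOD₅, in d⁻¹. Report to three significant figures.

F/M ≈ 1.10 d⁻¹

F/M = Q·S₀ / (V·X) = 1560 × 1190 / (890.0 × 1890) = 1.104 g soluble BOD₅·(g VSS·d)⁻¹.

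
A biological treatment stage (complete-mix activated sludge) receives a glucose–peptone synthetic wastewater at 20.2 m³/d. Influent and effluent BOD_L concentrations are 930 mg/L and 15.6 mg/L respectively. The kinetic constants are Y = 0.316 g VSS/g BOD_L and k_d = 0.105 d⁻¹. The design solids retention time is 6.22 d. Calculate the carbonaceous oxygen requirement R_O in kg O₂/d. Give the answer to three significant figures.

Y_obs = Y / (1 + k_d θ_c) = 0.316 / (1 + 0.105 × 6.22) = 0.316 / 1.653 = 0.1912.
Mass of BOD_L removed per day: Q(S₀ − S) = 20.2 × 914.4 g/m³ = 18.47 kg/d.
Net sludge production P_X = 0.1912 × 18.47 = 3.531 kg VSS/d.
R_O = Q·ΔS − 1.42 P_X = 18.47 − 5.014 = 13.46 kg O₂/d.

R_O ≈ 13.5 kg O₂/d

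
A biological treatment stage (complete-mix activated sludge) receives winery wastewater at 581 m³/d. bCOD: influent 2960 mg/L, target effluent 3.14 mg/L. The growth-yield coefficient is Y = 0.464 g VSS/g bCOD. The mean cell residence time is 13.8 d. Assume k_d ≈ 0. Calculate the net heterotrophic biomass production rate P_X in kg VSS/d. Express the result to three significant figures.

With endogenous decay neglected, the observed yield equals the true yield: Y_obs = Y = 0.464 g VSS/g bCOD.
ΔS = 2960 − 3.14 = 2957 mg/L, so the substrate removal rate is 581 × 2957/1000 = 1718 kg bCOD/d.
So the net sludge growth is P_X = 0.4640 × 1718 = 797.1 kg VSS/d.

P_X ≈ 797 kg VSS/d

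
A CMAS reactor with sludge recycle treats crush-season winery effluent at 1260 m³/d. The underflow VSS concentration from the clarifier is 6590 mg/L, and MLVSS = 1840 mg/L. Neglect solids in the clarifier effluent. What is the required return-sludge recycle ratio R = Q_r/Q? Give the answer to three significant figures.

R ≈ 0.387

R = Q_r/Q = X/(X_r − X) = 1840 / (6590 − 1840) = 0.3874.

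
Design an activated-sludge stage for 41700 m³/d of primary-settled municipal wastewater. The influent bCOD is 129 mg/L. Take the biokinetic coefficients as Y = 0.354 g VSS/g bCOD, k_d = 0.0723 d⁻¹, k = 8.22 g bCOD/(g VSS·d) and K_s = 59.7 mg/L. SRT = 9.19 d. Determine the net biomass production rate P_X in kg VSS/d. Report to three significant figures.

P_X ≈ 1110 kg VSS/d

From the Monod/SRT balance for a CMAS, S = K_s·(1+k_d θ_c)/[θ_c·(Y k − k_d) − 1] = 59.7 × (1 + 0.0723 × 9.19) / [9.19 × (0.354 × 8.22 − 0.0723) − 1] = 99.37 / 25.08 = 3.962 mg/L.
Correct the yield for decay: Y_obs = Y/(1 + k_d θ_c) = 0.354 / (1 + 0.0723 × 9.19) = 0.354 / 1.664 = 0.2127.
Substrate removed = Q·(S₀ − S) = 41700 m³/d × (129 − 3.96) g/m³ = 5.21×10^6 g/d = 5214 kg/d.
So the net sludge growth is P_X = 0.2127 × 5214 = 1109 kg VSS/d.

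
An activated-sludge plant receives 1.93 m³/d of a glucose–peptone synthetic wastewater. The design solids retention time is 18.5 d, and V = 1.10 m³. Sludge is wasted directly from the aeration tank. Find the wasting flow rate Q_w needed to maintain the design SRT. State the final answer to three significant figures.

Wasting from the aeration tank: Q_w = V / θ_c = 1.100 / 18.5 = 0.05946 m³/d.

Q_w ≈ 0.0595 m³/d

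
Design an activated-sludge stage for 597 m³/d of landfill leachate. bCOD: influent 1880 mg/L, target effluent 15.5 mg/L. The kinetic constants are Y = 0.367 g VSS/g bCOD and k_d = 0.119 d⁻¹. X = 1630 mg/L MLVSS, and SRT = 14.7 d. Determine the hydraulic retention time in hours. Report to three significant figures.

Rearranging the biomass balance for a CMAS with decay, V = Y·Q·ΔS·θ_c / [X·(1+k_d θ_c)] = 0.367 × 597 × (1880 − 15.5) × 14.7 / [1630 × (1 + 0.119 × 14.7)] = 6.01×10^6 / 4481 = 1340 m³.
HRT = V/Q = 1340 m³ / 597 m³·d⁻¹ = 2.245 d × 24 = 53.87 h.

τ ≈ 53.9 h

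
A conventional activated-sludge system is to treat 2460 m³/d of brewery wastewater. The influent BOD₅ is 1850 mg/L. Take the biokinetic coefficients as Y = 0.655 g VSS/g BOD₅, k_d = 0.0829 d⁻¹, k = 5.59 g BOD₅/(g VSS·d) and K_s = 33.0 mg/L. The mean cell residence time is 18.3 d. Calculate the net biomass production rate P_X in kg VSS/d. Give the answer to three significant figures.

From the Monod/SRT balance for a CMAS, S = K_s·(1+k_d θ_c)/[θ_c·(Y k − k_d) − 1] = 33.0 × (1 + 0.0829 × 18.3) / [18.3 × (0.655 × 5.59 − 0.0829) − 1] = 83.06 / 64.49 = 1.288 mg/L.
The observed yield is Y_obs = Y/(1 + k_d·θ_c) = 0.655 / (1 + 0.0829 × 18.3) = 0.655 / 2.517 = 0.2602 g VSS per g BOD₅ removed.
Q·(S₀ − S) = 2460 × (1850 − 1.29) × 10⁻³ = 4548 kg/d removed.
Net biomass production P_X = Y_obs × Q·(S₀ − S) = 0.2602 × 4548 = 1183 kg VSS/d.

P_X ≈ 1180 kg VSS/d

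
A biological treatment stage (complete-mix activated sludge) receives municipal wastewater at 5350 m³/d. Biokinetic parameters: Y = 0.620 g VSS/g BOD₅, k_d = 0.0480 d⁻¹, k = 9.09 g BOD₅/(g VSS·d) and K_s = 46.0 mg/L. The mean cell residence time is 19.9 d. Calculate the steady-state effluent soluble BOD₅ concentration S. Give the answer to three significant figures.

S ≈ 0.816 mg/L

For a completely mixed reactor with recycle the Lawrence–McCarty relation gives S = K_s·(1 + k_d·θ_c) / [θ_c·(Y·k − k_d) − 1] = 46.0 × (1 + 0.0480 × 19.9) / [19.9 × (0.620 × 9.09 − 0.0480) − 1] = 89.94 / 110.2 = 0.8162 mg/L.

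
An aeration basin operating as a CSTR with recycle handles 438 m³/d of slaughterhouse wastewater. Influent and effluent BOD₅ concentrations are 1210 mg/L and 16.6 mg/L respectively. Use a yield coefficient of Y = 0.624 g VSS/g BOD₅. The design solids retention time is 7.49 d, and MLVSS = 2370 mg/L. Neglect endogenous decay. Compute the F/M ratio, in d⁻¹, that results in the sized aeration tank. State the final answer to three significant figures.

F/M ≈ 0.217 d⁻¹

Biomass mass balance (decay neglected): V·X = Y·Q·(S₀ − S)·θ_c, so V = 0.624 × 438 × (1210 − 16.6) × 7.49 / 2370 = 1031 m³.
F/M = applied load / biomass = Q·S₀/(V·X) = 438 × 1210 / (1031 × 2370) = 0.2169 d⁻¹.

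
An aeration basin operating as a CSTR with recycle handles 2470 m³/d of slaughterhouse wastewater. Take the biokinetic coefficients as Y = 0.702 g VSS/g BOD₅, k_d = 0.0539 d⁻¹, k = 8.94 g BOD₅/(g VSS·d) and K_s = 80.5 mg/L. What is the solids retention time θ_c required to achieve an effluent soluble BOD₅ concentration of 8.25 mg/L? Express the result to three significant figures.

Specific growth rate at S = 8.25 mg/L: μ = YkS/(K_s+S) = 0.702·8.94·8.25/(80.5+8.25) = 0.5834 d⁻¹.
θ_c = 1/(μ − k_d) = 1/(0.5834 − 0.0539) = 1/0.5295 = 1.889 d.

θ_c ≈ 1.89 d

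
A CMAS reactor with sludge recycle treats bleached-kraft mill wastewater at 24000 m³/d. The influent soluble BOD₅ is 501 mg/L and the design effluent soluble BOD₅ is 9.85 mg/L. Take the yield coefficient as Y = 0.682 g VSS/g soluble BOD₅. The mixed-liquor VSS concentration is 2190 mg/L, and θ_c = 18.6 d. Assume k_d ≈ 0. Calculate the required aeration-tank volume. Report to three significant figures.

V ≈ 68300 m³

Biomass mass balance (decay neglected): V·X = Y·Q·(S₀ − S)·θ_c, so V = 0.682 × 24000 × (501 − 9.85) × 18.6 / 2190 = 68278 m³.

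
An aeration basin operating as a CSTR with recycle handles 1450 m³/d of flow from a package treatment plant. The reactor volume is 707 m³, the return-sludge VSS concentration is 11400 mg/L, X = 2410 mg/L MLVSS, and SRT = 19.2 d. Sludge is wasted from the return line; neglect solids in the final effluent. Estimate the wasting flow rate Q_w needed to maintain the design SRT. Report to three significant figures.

Wasting from the return line (neglecting effluent solids): Q_w = V·X / (θ_c·X_r) = 707.0 × 2410 / (19.2 × 11400) = 7.784 m³/d.

Q_w ≈ 7.78 m³/d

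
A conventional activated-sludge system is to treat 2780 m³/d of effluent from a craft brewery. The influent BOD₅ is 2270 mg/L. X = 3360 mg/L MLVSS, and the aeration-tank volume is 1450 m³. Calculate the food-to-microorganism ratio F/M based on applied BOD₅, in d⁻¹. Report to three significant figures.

F/M ≈ 1.30 d⁻¹

Food-to-microorganism ratio F/M = Q S₀ / (V X) = 2780 × 2270 / (1450 × 3360) = 1.295 d⁻¹.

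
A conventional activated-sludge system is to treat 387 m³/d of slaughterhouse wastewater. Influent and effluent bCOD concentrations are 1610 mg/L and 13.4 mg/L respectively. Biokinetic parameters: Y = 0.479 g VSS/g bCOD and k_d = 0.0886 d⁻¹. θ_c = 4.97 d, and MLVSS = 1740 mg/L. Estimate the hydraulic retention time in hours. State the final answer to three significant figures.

From the SRT design equation V = Y Q (S₀−S) θ_c / [X (1 + k_d θ_c)] = 0.479 × 387 × (1610 − 13.4) × 4.97 / [1740 × (1 + 0.0886 × 4.97)] = 1.47×10^6 / 2506 = 586.9 m³.
HRT = V/Q = 586.9 m³ / 387 m³·d⁻¹ = 1.517 d × 24 = 36.40 h.

τ ≈ 36.4 h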